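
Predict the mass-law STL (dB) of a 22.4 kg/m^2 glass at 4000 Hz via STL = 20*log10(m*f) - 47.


Mass law: STL = 20 * log10(m * f) - 47
  m * f = 22.4 * 4000 = 89600
  log10(89600) = 4.95231
  STL = 20 * 4.95231 - 47 = 99.0462 - 47 = 52.0 dB

52.0 dB


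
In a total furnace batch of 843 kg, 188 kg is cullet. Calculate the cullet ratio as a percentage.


Cullet ratio = (cullet mass / total batch mass) * 100
  Ratio = 188 / 843 * 100 = 22.3%

22.3%


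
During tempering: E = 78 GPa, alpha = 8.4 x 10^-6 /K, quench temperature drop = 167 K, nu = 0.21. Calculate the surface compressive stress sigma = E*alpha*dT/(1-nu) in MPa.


Tempering stress: sigma = E * alpha * dT / (1 - nu)
  E (MPa) = 78 * 1000 = 78000
  Numerator = 78000 * (8.4 x 10^-6) * 167 = 109.4184
  Denominator = 1 - 0.21 = 0.79
  sigma = 109.4184 / 0.79 = 138.5 MPa

138.5 MPa


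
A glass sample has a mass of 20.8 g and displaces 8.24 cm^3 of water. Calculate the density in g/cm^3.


Use the definition of density:
  rho = mass / volume
  rho = 20.8 / 8.24 = 2.524 g/cm^3

2.524 g/cm^3


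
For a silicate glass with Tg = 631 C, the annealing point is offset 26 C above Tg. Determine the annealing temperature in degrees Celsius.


The annealing temperature is Tg plus the offset:
  T_anneal = 631 + 26 = 657 C

657 C


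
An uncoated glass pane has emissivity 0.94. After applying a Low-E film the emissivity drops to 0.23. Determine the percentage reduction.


Percentage reduction = (1 - coated/uncoated) * 100
  Ratio = 0.23 / 0.94 = 0.2447
  Reduction = (1 - 0.2447) * 100 = 75.5%

75.5%


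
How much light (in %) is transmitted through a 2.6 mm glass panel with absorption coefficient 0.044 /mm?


Beer-Lambert law: T = exp(-alpha * thickness)
  exponent = -0.044 * 2.6 = -0.1144
  T = exp(-0.1144) = 0.8919
  Percentage = 0.8919 * 100 = 89.19%

89.19%


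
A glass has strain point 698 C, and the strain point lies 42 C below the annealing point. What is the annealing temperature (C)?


T_anneal = T_strain + gap:
  T_anneal = 698 + 42 = 740 C

740 C


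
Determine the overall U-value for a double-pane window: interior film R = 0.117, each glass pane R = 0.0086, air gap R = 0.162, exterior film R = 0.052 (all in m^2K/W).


Total thermal resistance (series):
  R_total = R_in + R_glass + R_air + R_glass + R_out
  R_total = 0.117 + 0.0086 + 0.162 + 0.0086 + 0.052 = 0.3482 m^2K/W
U-value = 1 / R_total = 1 / 0.3482 = 2.872 W/m^2K

2.872 W/m^2K


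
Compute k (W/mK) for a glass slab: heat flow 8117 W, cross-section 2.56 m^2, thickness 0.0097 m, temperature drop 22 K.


Fourier's law rearranged: k = Q * t / (A * dT)
  Numerator = 8117 * 0.0097 = 78.7349
  Denominator = 2.56 * 22 = 56.32
  k = 78.7349 / 56.32 = 1.398 W/mK

1.398 W/mK


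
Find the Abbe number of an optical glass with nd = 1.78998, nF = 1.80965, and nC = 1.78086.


Abbe number formula: Vd = (nd - 1) / (nF - nC)
  nd - 1 = 1.78998 - 1 = 0.78998
  nF - nC = 1.80965 - 1.78086 = 0.02879
  Vd = 0.78998 / 0.02879 = 27.44

27.44


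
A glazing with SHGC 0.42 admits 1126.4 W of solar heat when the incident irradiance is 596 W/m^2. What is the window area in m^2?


Rearrange Q = Area * SHGC * Irradiance:
  Area = Q / (SHGC * Irradiance)
  Area = 1126.4 / (0.42 * 596) = 4.5 m^2

4.5 m^2


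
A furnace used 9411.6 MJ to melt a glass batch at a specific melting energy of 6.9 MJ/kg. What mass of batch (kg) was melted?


Rearrange E = m * s for m:
  m = E / s
  m = 9411.6 / 6.9 = 1364.0 kg

1364.0 kg


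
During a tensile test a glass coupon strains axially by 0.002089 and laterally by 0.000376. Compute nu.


Poisson's ratio: nu = lateral strain / axial strain
  nu = 0.000376 / 0.002089 = 0.18

0.18


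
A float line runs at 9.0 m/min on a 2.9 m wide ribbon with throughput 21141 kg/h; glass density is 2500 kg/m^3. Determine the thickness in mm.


Ribbon cross-section from mass balance:
  Volume rate = throughput / density = 21141 / 2500 = 8.4564 m^3/h
  thickness = volume rate / (speed * 60 * width), i.e.
  thickness = throughput / (60 * speed * width * density) * 1000
  thickness = 21141 / (60 * 9.0 * 2.9 * 2500) * 1000 = 5.4 mm

5.4 mm


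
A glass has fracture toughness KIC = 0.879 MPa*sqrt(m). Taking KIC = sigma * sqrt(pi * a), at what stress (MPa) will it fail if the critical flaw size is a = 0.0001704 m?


Rearrange KIC = sigma * sqrt(pi * a):
  sigma = KIC / sqrt(pi * a)
  sqrt(pi * 0.0001704) = 0.023137
  sigma = 0.879 / 0.023137 = 37.99 MPa

37.99 MPa


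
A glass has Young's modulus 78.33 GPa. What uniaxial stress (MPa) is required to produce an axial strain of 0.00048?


Rearrange E = sigma / epsilon:
  sigma = E * epsilon
  E (MPa) = 78.33 * 1000 = 78330
  sigma = 78330 * 0.00048 = 37.6 MPa

37.6 MPa


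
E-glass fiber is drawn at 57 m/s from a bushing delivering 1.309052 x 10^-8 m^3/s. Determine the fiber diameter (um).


Cross-sectional area from continuity:
  A = Q / v = 1.309052 x 10^-8 / 57 = 2.296582 x 10^-10 m^2
Diameter from circular cross-section:
  d = sqrt(4A / pi) * 10^6 (m -> um)
  d = sqrt(4 * 2.296582 x 10^-10 / pi) * 10^6 = 17.1 um

17.1 um


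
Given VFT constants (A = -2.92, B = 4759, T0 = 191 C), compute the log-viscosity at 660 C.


VFT equation: log(eta) = A + B / (T - T0)
  T - T0 = 660 - 191 = 469
  B / (T - T0) = 4759 / 469 = 10.147
  log(eta) = -2.92 + 10.147 = 7.227

7.227


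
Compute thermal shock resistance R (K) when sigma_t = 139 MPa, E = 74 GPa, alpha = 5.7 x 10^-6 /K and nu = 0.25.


Thermal shock resistance: R = sigma * (1 - nu) / (E * alpha)
  Numerator = 139 * (1 - 0.25) = 104.25
  Denominator = 74 * 1000 * (5.7 x 10^-6) = 0.4218
  R = 104.25 / 0.4218 = 247.2 K

247.2 K


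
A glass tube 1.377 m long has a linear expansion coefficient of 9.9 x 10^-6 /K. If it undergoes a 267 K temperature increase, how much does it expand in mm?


Thermal expansion formula: dL = alpha * L0 * dT
  dL = (9.9 x 10^-6) * 1.377 * 267 = 0.00363982 m
Convert to mm: 0.00363982 * 1000 = 3.6398 mm

3.6398 mm


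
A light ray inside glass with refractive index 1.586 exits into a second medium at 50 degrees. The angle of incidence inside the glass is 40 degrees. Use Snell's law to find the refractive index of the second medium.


Apply Snell's law: n1 * sin(theta1) = n2 * sin(theta2)
  n2 = n1 * sin(theta1) / sin(theta2)
  sin(40) = 0.642788
  sin(50) = 0.766044
  n2 = 1.586 * 0.642788 / 0.766044 = 1.3308

1.3308


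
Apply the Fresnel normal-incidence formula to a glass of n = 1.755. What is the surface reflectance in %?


Fresnel reflectance at normal incidence:
  R = ((n - 1)/(n + 1))^2
  (n - 1)/(n + 1) = (1.755 - 1)/(1.755 + 1) = 0.274047
  R = 0.274047^2 = 0.0751018
  R(%) = 0.0751018 * 100 = 7.51%

7.51%


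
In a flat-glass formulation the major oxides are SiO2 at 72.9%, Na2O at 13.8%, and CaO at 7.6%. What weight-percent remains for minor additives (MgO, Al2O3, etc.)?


Sum the three major oxides:
  SiO2 + Na2O + CaO = 72.9 + 13.8 + 7.6 = 94.3%
Subtract from 100%:
  Others = 100 - 94.3 = 5.7%

5.7%


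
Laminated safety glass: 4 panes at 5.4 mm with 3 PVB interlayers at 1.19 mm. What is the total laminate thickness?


Total thickness = glass contribution + PVB contribution
  Glass: 4 * 5.4 = 21.6 mm
  PVB: 3 * 1.19 = 3.57 mm
  Total = 21.6 + 3.57 = 25.17 mm

25.17 mm


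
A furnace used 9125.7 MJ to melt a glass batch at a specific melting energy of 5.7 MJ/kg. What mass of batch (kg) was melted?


Rearrange E = m * s for m:
  m = E / s
  m = 9125.7 / 5.7 = 1601.0 kg

1601.0 kg


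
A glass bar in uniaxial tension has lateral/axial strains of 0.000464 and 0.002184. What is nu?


Poisson's ratio: nu = lateral strain / axial strain
  nu = 0.000464 / 0.002184 = 0.2125

0.2125


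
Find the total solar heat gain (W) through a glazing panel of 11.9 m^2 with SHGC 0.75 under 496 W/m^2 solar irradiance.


Solar heat gain: Q = Area * SHGC * Irradiance
  Q = 11.9 * 0.75 * 496 = 4426.8 W

4426.8 W


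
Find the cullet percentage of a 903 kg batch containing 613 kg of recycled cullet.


Cullet ratio = (cullet mass / total batch mass) * 100
  Ratio = 613 / 903 * 100 = 67.88%

67.88%


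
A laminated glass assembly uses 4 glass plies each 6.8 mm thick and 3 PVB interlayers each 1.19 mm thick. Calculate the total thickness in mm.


Total thickness = glass contribution + PVB contribution
  Glass: 4 * 6.8 = 27.2 mm
  PVB: 3 * 1.19 = 3.57 mm
  Total = 27.2 + 3.57 = 30.77 mm

30.77 mm


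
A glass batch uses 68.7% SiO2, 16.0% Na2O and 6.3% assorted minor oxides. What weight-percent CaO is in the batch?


Pieces sum to 100%:
  CaO = 100 - (SiO2 + Na2O + others)
  CaO = 100 - (68.7 + 16.0 + 6.3) = 9.0%

9.0%


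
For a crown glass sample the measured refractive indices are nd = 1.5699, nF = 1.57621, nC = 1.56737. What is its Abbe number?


Abbe number formula: Vd = (nd - 1) / (nF - nC)
  nd - 1 = 1.5699 - 1 = 0.5699
  nF - nC = 1.57621 - 1.56737 = 0.00884
  Vd = 0.5699 / 0.00884 = 64.47

64.47


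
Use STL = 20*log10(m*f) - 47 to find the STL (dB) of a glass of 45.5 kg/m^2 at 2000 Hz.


Mass law: STL = 20 * log10(m * f) - 47
  m * f = 45.5 * 2000 = 91000
  log10(91000) = 4.95904
  STL = 20 * 4.95904 - 47 = 99.1808 - 47 = 52.2 dB

52.2 dB


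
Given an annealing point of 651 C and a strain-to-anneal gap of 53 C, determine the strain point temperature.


Strain point = annealing point - difference:
  T_strain = 651 - 53 = 598 C

598 C


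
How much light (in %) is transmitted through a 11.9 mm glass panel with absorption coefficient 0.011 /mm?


Beer-Lambert law: T = exp(-alpha * thickness)
  exponent = -0.011 * 11.9 = -0.1309
  T = exp(-0.1309) = 0.8773
  Percentage = 0.8773 * 100 = 87.73%

87.73%


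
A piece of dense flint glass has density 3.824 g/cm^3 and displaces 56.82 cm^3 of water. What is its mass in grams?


Rearrange rho = m / V:
  m = rho * V
  m = 3.824 * 56.82 = 217.28 g

217.28 g


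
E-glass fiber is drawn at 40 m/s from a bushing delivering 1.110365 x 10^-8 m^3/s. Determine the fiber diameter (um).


Cross-sectional area from continuity:
  A = Q / v = 1.110365 x 10^-8 / 40 = 2.775913 x 10^-10 m^2
Diameter from circular cross-section:
  d = sqrt(4A / pi) * 10^6 (m -> um)
  d = sqrt(4 * 2.775913 x 10^-10 / pi) * 10^6 = 18.8 um

18.8 um


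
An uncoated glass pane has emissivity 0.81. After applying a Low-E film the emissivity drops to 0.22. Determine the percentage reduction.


Percentage reduction = (1 - coated/uncoated) * 100
  Ratio = 0.22 / 0.81 = 0.2716
  Reduction = (1 - 0.2716) * 100 = 72.8%

72.8%


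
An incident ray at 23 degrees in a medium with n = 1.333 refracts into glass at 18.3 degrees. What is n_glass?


Apply Snell's law: n1 * sin(theta1) = n2 * sin(theta2)
  n2 = n1 * sin(theta1) / sin(theta2)
  sin(23) = 0.390731
  sin(18.3) = 0.313992
  n2 = 1.333 * 0.390731 / 0.313992 = 1.6588

1.6588


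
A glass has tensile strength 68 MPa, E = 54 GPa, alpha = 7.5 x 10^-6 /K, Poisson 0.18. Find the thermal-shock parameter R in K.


Thermal shock resistance: R = sigma * (1 - nu) / (E * alpha)
  Numerator = 68 * (1 - 0.18) = 55.76
  Denominator = 54 * 1000 * (7.5 x 10^-6) = 0.405
  R = 55.76 / 0.405 = 137.7 K

137.7 K


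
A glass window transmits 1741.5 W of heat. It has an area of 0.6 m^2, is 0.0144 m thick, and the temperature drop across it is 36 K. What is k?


Fourier's law rearranged: k = Q * t / (A * dT)
  Numerator = 1741.5 * 0.0144 = 25.0776
  Denominator = 0.6 * 36 = 21.6
  k = 25.0776 / 21.6 = 1.161 W/mK

1.161 W/mK


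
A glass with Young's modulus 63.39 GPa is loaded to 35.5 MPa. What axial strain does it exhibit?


Rearrange E = sigma / epsilon:
  epsilon = sigma / E
  E (MPa) = 63.39 * 1000 = 63390
  epsilon = 35.5 / 63390 = 0.00056

0.00056


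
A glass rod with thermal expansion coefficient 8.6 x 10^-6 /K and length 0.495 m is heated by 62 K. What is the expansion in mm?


Thermal expansion formula: dL = alpha * L0 * dT
  dL = (8.6 x 10^-6) * 0.495 * 62 = 0.00026393 m
Convert to mm: 0.00026393 * 1000 = 0.2639 mm

0.2639 mm


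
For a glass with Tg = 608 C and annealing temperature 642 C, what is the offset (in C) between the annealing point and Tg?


Offset = T_anneal - Tg:
  offset = 642 - 608 = 34 C

34 C


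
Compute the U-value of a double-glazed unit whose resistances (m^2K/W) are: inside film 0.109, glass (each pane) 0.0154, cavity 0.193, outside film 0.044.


Total thermal resistance (series):
  R_total = R_in + R_glass + R_air + R_glass + R_out
  R_total = 0.109 + 0.0154 + 0.193 + 0.0154 + 0.044 = 0.3768 m^2K/W
U-value = 1 / R_total = 1 / 0.3768 = 2.654 W/m^2K

2.654 W/m^2K


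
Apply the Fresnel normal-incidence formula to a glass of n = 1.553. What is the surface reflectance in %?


Fresnel reflectance at normal incidence:
  R = ((n - 1)/(n + 1))^2
  (n - 1)/(n + 1) = (1.553 - 1)/(1.553 + 1) = 0.216608
  R = 0.216608^2 = 0.046919
  R(%) = 0.046919 * 100 = 4.692%

4.692%


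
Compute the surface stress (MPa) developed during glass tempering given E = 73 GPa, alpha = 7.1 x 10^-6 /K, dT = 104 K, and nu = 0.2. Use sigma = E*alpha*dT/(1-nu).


Tempering stress: sigma = E * alpha * dT / (1 - nu)
  E (MPa) = 73 * 1000 = 73000
  Numerator = 73000 * (7.1 x 10^-6) * 104 = 53.9032
  Denominator = 1 - 0.2 = 0.8
  sigma = 53.9032 / 0.8 = 67.4 MPa

67.4 MPa


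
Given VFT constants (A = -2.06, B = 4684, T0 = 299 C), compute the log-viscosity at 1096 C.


VFT equation: log(eta) = A + B / (T - T0)
  T - T0 = 1096 - 299 = 797
  B / (T - T0) = 4684 / 797 = 5.877
  log(eta) = -2.06 + 5.877 = 3.817

3.817


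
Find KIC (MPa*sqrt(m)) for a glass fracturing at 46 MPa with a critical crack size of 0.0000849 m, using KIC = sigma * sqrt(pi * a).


Fracture toughness: KIC = sigma * sqrt(pi * a)
  pi * a = pi * 0.0000849 = 0.000266721
  sqrt(pi * a) = 0.016332
  KIC = 46 * 0.016332 = 0.751 MPa*sqrt(m)

0.751 MPa*sqrt(m)


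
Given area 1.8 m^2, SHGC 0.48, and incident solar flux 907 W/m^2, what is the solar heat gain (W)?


Solar heat gain: Q = Area * SHGC * Irradiance
  Q = 1.8 * 0.48 * 907 = 783.6 W

783.6 W


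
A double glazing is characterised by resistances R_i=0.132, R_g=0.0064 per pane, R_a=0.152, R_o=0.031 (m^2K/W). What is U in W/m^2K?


Total thermal resistance (series):
  R_total = R_in + R_glass + R_air + R_glass + R_out
  R_total = 0.132 + 0.0064 + 0.152 + 0.0064 + 0.031 = 0.3278 m^2K/W
U-value = 1 / R_total = 1 / 0.3278 = 3.051 W/m^2K

3.051 W/m^2K


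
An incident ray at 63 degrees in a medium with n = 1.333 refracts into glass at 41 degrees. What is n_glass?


Apply Snell's law: n1 * sin(theta1) = n2 * sin(theta2)
  n2 = n1 * sin(theta1) / sin(theta2)
  sin(63) = 0.891007
  sin(41) = 0.656059
  n2 = 1.333 * 0.891007 / 0.656059 = 1.8104

1.8104


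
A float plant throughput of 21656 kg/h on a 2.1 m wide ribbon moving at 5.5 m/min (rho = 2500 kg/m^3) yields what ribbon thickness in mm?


Ribbon cross-section from mass balance:
  Volume rate = throughput / density = 21656 / 2500 = 8.6624 m^3/h
  thickness = volume rate / (speed * 60 * width), i.e.
  thickness = throughput / (60 * speed * width * density) * 1000
  thickness = 21656 / (60 * 5.5 * 2.1 * 2500) * 1000 = 12.5 mm

12.5 mm


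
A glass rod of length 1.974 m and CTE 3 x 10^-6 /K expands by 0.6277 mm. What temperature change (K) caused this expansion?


Rearrange dL = alpha * L0 * dT for dT:
  dT = dL / (alpha * L0)
  dL (m) = 0.6277 / 1000 = 0.0006277
  dT = 0.0006277 / ((3 x 10^-6) * 1.974) = 106.0 K

106.0 K


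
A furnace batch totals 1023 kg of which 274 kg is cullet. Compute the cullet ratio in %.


Cullet ratio = (cullet mass / total batch mass) * 100
  Ratio = 274 / 1023 * 100 = 26.78%

26.78%


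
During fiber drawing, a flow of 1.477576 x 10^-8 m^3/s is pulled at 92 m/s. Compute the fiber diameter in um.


Cross-sectional area from continuity:
  A = Q / v = 1.477576 x 10^-8 / 92 = 1.606061 x 10^-10 m^2
Diameter from circular cross-section:
  d = sqrt(4A / pi) * 10^6 (m -> um)
  d = sqrt(4 * 1.606061 x 10^-10 / pi) * 10^6 = 14.3 um

14.3 um


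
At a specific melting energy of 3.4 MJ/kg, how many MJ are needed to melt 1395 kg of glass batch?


Total energy = mass * specific energy
  E = 1395 * 3.4 = 4743 MJ

4743 MJ


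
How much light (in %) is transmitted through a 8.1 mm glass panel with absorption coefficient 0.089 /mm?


Beer-Lambert law: T = exp(-alpha * thickness)
  exponent = -0.089 * 8.1 = -0.7209
  T = exp(-0.7209) = 0.4863
  Percentage = 0.4863 * 100 = 48.63%

48.63%


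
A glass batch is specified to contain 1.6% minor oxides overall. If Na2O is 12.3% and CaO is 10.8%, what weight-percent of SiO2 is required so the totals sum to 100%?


Known pieces sum to 100%:
  SiO2 = 100 - (others + Na2O + CaO)
  SiO2 = 100 - (1.6 + 12.3 + 10.8) = 75.3%

75.3%


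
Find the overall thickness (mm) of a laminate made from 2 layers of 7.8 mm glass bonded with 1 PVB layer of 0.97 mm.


Total thickness = glass contribution + PVB contribution
  Glass: 2 * 7.8 = 15.6 mm
  PVB: 1 * 0.97 = 0.97 mm
  Total = 15.6 + 0.97 = 16.57 mm

16.57 mm


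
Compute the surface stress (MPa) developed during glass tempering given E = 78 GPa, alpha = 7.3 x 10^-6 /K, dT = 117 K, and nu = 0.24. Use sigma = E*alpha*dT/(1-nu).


Tempering stress: sigma = E * alpha * dT / (1 - nu)
  E (MPa) = 78 * 1000 = 78000
  Numerator = 78000 * (7.3 x 10^-6) * 117 = 66.6198
  Denominator = 1 - 0.24 = 0.76
  sigma = 66.6198 / 0.76 = 87.7 MPa

87.7 MPa


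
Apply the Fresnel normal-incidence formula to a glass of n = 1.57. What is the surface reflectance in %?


Fresnel reflectance at normal incidence:
  R = ((n - 1)/(n + 1))^2
  (n - 1)/(n + 1) = (1.57 - 1)/(1.57 + 1) = 0.22179
  R = 0.22179^2 = 0.0491908
  R(%) = 0.0491908 * 100 = 4.919%

4.919%


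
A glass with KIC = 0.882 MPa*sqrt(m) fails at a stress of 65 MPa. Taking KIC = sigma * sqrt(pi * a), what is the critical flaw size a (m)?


Rearrange KIC = sigma * sqrt(pi * a):
  sqrt(pi * a) = KIC / sigma
  sqrt(pi * a) = 0.882 / 65 = 0.013569
  a = (KIC / sigma)^2 / pi
  a = 0.013569^2 / pi = 0.0000586 m

0.0000586 m


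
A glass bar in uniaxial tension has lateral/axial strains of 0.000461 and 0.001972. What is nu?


Poisson's ratio: nu = lateral strain / axial strain
  nu = 0.000461 / 0.001972 = 0.2338

0.2338


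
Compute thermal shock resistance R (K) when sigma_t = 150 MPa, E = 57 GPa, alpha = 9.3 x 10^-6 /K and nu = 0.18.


Thermal shock resistance: R = sigma * (1 - nu) / (E * alpha)
  Numerator = 150 * (1 - 0.18) = 123.0
  Denominator = 57 * 1000 * (9.3 x 10^-6) = 0.5301
  R = 123.0 / 0.5301 = 232.0 K

232.0 K


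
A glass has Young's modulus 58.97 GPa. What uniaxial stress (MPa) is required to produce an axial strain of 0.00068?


Rearrange E = sigma / epsilon:
  sigma = E * epsilon
  E (MPa) = 58.97 * 1000 = 58970
  sigma = 58970 * 0.00068 = 40.1 MPa

40.1 MPa


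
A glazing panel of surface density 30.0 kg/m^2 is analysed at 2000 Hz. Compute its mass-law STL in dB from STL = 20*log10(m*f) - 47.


Mass law: STL = 20 * log10(m * f) - 47
  m * f = 30.0 * 2000 = 60000
  log10(60000) = 4.77815
  STL = 20 * 4.77815 - 47 = 95.563 - 47 = 48.6 dB

48.6 dB


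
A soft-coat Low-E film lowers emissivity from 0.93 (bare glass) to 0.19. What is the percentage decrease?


Percentage reduction = (1 - coated/uncoated) * 100
  Ratio = 0.19 / 0.93 = 0.2043
  Reduction = (1 - 0.2043) * 100 = 79.6%

79.6%


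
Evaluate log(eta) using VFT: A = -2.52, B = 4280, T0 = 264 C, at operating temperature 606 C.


VFT equation: log(eta) = A + B / (T - T0)
  T - T0 = 606 - 264 = 342
  B / (T - T0) = 4280 / 342 = 12.515
  log(eta) = -2.52 + 12.515 = 9.995

9.995


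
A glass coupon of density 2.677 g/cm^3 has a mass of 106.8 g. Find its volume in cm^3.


Rearrange rho = m / V:
  V = m / rho
  V = 106.8 / 2.677 = 39.895 cm^3

39.895 cm^3


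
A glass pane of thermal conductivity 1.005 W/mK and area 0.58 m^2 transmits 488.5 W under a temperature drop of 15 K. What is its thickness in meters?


Fourier's law: t = k * A * dT / Q
  t = 1.005 * 0.58 * 15 / 488.5
  t = 8.7435 / 488.5 = 0.0179 m

0.0179 m


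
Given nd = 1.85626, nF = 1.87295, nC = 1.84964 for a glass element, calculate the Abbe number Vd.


Abbe number formula: Vd = (nd - 1) / (nF - nC)
  nd - 1 = 1.85626 - 1 = 0.85626
  nF - nC = 1.87295 - 1.84964 = 0.02331
  Vd = 0.85626 / 0.02331 = 36.73

36.73


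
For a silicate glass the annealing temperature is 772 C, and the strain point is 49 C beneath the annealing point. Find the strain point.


Strain point = annealing point - difference:
  T_strain = 772 - 49 = 723 C

723 C


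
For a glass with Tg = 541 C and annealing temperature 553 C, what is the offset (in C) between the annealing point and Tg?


Offset = T_anneal - Tg:
  offset = 553 - 541 = 12 C

12 C


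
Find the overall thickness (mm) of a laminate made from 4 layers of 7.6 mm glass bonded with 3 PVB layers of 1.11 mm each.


Total thickness = glass contribution + PVB contribution
  Glass: 4 * 7.6 = 30.4 mm
  PVB: 3 * 1.11 = 3.33 mm
  Total = 30.4 + 3.33 = 33.73 mm

33.73 mm


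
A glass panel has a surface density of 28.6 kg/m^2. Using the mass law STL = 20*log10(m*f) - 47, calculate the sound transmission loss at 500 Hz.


Mass law: STL = 20 * log10(m * f) - 47
  m * f = 28.6 * 500 = 14300
  log10(14300) = 4.15534
  STL = 20 * 4.15534 - 47 = 83.1068 - 47 = 36.1 dB

36.1 dB


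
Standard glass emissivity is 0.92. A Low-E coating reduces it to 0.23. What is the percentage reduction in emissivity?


Percentage reduction = (1 - coated/uncoated) * 100
  Ratio = 0.23 / 0.92 = 0.25
  Reduction = (1 - 0.25) * 100 = 75.0%

75.0%


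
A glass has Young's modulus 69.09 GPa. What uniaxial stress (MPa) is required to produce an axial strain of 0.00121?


Rearrange E = sigma / epsilon:
  sigma = E * epsilon
  E (MPa) = 69.09 * 1000 = 69090
  sigma = 69090 * 0.00121 = 83.6 MPa

83.6 MPa


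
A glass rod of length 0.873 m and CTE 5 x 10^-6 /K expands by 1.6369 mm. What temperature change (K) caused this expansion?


Rearrange dL = alpha * L0 * dT for dT:
  dT = dL / (alpha * L0)
  dL (m) = 1.6369 / 1000 = 0.0016369
  dT = 0.0016369 / ((5 x 10^-6) * 0.873) = 375.0 K

375.0 K


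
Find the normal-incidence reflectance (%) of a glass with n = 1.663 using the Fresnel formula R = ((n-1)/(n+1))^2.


Fresnel reflectance at normal incidence:
  R = ((n - 1)/(n + 1))^2
  (n - 1)/(n + 1) = (1.663 - 1)/(1.663 + 1) = 0.248967
  R = 0.248967^2 = 0.0619846
  R(%) = 0.0619846 * 100 = 6.198%

6.198%


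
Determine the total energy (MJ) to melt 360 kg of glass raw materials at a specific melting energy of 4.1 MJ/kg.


Total energy = mass * specific energy
  E = 360 * 4.1 = 1476 MJ

1476 MJ


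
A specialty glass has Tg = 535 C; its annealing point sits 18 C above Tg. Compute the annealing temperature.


The annealing temperature is Tg plus the offset:
  T_anneal = 535 + 18 = 553 C

553 C


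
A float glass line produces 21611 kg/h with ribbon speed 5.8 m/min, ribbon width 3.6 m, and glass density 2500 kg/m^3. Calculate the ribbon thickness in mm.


Ribbon cross-section from mass balance:
  Volume rate = throughput / density = 21611 / 2500 = 8.6444 m^3/h
  thickness = volume rate / (speed * 60 * width), i.e.
  thickness = throughput / (60 * speed * width * density) * 1000
  thickness = 21611 / (60 * 5.8 * 3.6 * 2500) * 1000 = 6.9 mm

6.9 mm


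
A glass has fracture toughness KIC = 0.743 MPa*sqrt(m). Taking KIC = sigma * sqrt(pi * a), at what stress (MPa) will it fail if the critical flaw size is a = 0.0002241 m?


Rearrange KIC = sigma * sqrt(pi * a):
  sigma = KIC / sqrt(pi * a)
  sqrt(pi * 0.0002241) = 0.026534
  sigma = 0.743 / 0.026534 = 28.0 MPa

28.0 MPa


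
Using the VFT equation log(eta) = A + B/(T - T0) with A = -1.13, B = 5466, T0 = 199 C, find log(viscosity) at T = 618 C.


VFT equation: log(eta) = A + B / (T - T0)
  T - T0 = 618 - 199 = 419
  B / (T - T0) = 5466 / 419 = 13.045
  log(eta) = -1.13 + 13.045 = 11.915

11.915


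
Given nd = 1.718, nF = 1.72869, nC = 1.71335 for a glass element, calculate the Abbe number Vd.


Abbe number formula: Vd = (nd - 1) / (nF - nC)
  nd - 1 = 1.718 - 1 = 0.718
  nF - nC = 1.72869 - 1.71335 = 0.01534
  Vd = 0.718 / 0.01534 = 46.81

46.81


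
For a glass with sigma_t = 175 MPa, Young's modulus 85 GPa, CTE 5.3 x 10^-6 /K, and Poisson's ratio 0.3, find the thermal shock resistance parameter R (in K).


Thermal shock resistance: R = sigma * (1 - nu) / (E * alpha)
  Numerator = 175 * (1 - 0.3) = 122.5
  Denominator = 85 * 1000 * (5.3 x 10^-6) = 0.4505
  R = 122.5 / 0.4505 = 271.9 K

271.9 K


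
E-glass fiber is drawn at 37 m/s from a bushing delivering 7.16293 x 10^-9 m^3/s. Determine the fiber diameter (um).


Cross-sectional area from continuity:
  A = Q / v = 7.16293 x 10^-9 / 37 = 1.935927 x 10^-10 m^2
Diameter from circular cross-section:
  d = sqrt(4A / pi) * 10^6 (m -> um)
  d = sqrt(4 * 1.935927 x 10^-10 / pi) * 10^6 = 15.7 um

15.7 um


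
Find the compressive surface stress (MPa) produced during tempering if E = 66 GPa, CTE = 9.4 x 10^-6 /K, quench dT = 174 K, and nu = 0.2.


Tempering stress: sigma = E * alpha * dT / (1 - nu)
  E (MPa) = 66 * 1000 = 66000
  Numerator = 66000 * (9.4 x 10^-6) * 174 = 107.9496
  Denominator = 1 - 0.2 = 0.8
  sigma = 107.9496 / 0.8 = 134.9 MPa

134.9 MPa


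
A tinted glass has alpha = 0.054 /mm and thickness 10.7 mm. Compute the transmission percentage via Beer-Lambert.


Beer-Lambert law: T = exp(-alpha * thickness)
  exponent = -0.054 * 10.7 = -0.5778
  T = exp(-0.5778) = 0.5611
  Percentage = 0.5611 * 100 = 56.11%

56.11%


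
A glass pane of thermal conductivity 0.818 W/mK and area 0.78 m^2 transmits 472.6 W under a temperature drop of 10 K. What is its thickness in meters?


Fourier's law: t = k * A * dT / Q
  t = 0.818 * 0.78 * 10 / 472.6
  t = 6.3804 / 472.6 = 0.0135 m

0.0135 m


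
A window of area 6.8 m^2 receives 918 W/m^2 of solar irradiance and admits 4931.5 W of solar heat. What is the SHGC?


Rearrange Q = Area * SHGC * Irradiance:
  SHGC = Q / (Area * Irradiance)
  SHGC = 4931.5 / (6.8 * 918) = 0.79

0.79


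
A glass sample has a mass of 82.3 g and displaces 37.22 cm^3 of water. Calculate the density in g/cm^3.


Use the definition of density:
  rho = mass / volume
  rho = 82.3 / 37.22 = 2.211 g/cm^3

2.211 g/cm^3


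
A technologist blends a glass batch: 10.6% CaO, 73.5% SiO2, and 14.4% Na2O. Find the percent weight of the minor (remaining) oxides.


Sum the three major oxides:
  SiO2 + Na2O + CaO = 73.5 + 14.4 + 10.6 = 98.5%
Subtract from 100%:
  Others = 100 - 98.5 = 1.5%

1.5%


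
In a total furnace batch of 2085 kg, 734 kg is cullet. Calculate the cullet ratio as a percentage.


Cullet ratio = (cullet mass / total batch mass) * 100
  Ratio = 734 / 2085 * 100 = 35.2%

35.2%


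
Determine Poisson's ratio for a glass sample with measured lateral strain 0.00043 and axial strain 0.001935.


Poisson's ratio: nu = lateral strain / axial strain
  nu = 0.00043 / 0.001935 = 0.2222

0.2222


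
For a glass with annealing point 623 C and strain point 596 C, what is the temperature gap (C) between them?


Gap = T_anneal - T_strain:
  gap = 623 - 596 = 27 C

27 C


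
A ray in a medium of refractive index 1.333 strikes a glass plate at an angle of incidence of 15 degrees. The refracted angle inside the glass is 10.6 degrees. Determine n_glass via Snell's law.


Apply Snell's law: n1 * sin(theta1) = n2 * sin(theta2)
  n2 = n1 * sin(theta1) / sin(theta2)
  sin(15) = 0.258819
  sin(10.6) = 0.183951
  n2 = 1.333 * 0.258819 / 0.183951 = 1.8755

1.8755


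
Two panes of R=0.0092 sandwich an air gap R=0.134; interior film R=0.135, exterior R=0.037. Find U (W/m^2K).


Total thermal resistance (series):
  R_total = R_in + R_glass + R_air + R_glass + R_out
  R_total = 0.135 + 0.0092 + 0.134 + 0.0092 + 0.037 = 0.3244 m^2K/W
U-value = 1 / R_total = 1 / 0.3244 = 3.083 W/m^2K

3.083 W/m^2K


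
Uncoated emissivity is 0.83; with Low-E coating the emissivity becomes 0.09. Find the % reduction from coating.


Percentage reduction = (1 - coated/uncoated) * 100
  Ratio = 0.09 / 0.83 = 0.1084
  Reduction = (1 - 0.1084) * 100 = 89.2%

89.2%


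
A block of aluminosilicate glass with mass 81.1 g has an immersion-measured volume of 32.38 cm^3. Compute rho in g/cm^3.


Use the definition of density:
  rho = mass / volume
  rho = 81.1 / 32.38 = 2.505 g/cm^3

2.505 g/cm^3


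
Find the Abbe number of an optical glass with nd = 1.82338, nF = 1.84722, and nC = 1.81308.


Abbe number formula: Vd = (nd - 1) / (nF - nC)
  nd - 1 = 1.82338 - 1 = 0.82338
  nF - nC = 1.84722 - 1.81308 = 0.03414
  Vd = 0.82338 / 0.03414 = 24.12

24.12


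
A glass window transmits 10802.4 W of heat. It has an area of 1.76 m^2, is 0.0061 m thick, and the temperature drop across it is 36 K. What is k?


Fourier's law rearranged: k = Q * t / (A * dT)
  Numerator = 10802.4 * 0.0061 = 65.89464
  Denominator = 1.76 * 36 = 63.36
  k = 65.89464 / 63.36 = 1.04 W/mK

1.04 W/mK


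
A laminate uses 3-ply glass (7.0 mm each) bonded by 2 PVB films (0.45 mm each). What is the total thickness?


Total thickness = glass contribution + PVB contribution
  Glass: 3 * 7.0 = 21.0 mm
  PVB: 2 * 0.45 = 0.9 mm
  Total = 21.0 + 0.9 = 21.9 mm

21.9 mm


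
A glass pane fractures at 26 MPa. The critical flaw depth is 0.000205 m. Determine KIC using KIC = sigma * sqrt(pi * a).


Fracture toughness: KIC = sigma * sqrt(pi * a)
  pi * a = pi * 0.000205 = 0.000644026
  sqrt(pi * a) = 0.025378
  KIC = 26 * 0.025378 = 0.66 MPa*sqrt(m)

0.66 MPa*sqrt(m)


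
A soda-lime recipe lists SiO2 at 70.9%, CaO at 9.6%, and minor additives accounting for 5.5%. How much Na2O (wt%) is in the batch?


Pieces sum to 100%:
  Na2O = 100 - (SiO2 + CaO + others)
  Na2O = 100 - (70.9 + 9.6 + 5.5) = 14.0%

14.0%


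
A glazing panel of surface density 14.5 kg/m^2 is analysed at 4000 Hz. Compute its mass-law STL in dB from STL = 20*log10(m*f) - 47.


Mass law: STL = 20 * log10(m * f) - 47
  m * f = 14.5 * 4000 = 58000
  log10(58000) = 4.76343
  STL = 20 * 4.76343 - 47 = 95.2686 - 47 = 48.3 dB

48.3 dB


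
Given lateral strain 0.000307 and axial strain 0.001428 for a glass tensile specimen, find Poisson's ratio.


Poisson's ratio: nu = lateral strain / axial strain
  nu = 0.000307 / 0.001428 = 0.215

0.215


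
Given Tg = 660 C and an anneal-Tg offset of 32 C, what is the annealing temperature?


The annealing temperature is Tg plus the offset:
  T_anneal = 660 + 32 = 692 C

692 C


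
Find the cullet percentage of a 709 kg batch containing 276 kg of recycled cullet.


Cullet ratio = (cullet mass / total batch mass) * 100
  Ratio = 276 / 709 * 100 = 38.93%

38.93%


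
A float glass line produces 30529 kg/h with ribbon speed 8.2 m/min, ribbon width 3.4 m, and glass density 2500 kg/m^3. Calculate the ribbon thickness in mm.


Ribbon cross-section from mass balance:
  Volume rate = throughput / density = 30529 / 2500 = 12.2116 m^3/h
  thickness = volume rate / (speed * 60 * width), i.e.
  thickness = throughput / (60 * speed * width * density) * 1000
  thickness = 30529 / (60 * 8.2 * 3.4 * 2500) * 1000 = 7.3 mm

7.3 mm


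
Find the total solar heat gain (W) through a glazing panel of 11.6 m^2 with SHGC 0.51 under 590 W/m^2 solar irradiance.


Solar heat gain: Q = Area * SHGC * Irradiance
  Q = 11.6 * 0.51 * 590 = 3490.4 W

3490.4 W


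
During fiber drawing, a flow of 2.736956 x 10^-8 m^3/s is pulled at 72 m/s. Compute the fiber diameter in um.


Cross-sectional area from continuity:
  A = Q / v = 2.736956 x 10^-8 / 72 = 3.801328 x 10^-10 m^2
Diameter from circular cross-section:
  d = sqrt(4A / pi) * 10^6 (m -> um)
  d = sqrt(4 * 3.801328 x 10^-10 / pi) * 10^6 = 22.0 um

22.0 um


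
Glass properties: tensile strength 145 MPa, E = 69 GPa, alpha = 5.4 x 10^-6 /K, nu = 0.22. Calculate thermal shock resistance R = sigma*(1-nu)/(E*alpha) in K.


Thermal shock resistance: R = sigma * (1 - nu) / (E * alpha)
  Numerator = 145 * (1 - 0.22) = 113.1
  Denominator = 69 * 1000 * (5.4 x 10^-6) = 0.3726
  R = 113.1 / 0.3726 = 303.5 K

303.5 K


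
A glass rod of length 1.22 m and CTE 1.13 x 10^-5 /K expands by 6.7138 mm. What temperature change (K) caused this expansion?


Rearrange dL = alpha * L0 * dT for dT:
  dT = dL / (alpha * L0)
  dL (m) = 6.7138 / 1000 = 0.0067138
  dT = 0.0067138 / ((1.13 x 10^-5) * 1.22) = 487.0 K

487.0 K


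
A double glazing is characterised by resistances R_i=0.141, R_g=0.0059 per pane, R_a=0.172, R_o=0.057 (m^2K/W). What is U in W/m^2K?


Total thermal resistance (series):
  R_total = R_in + R_glass + R_air + R_glass + R_out
  R_total = 0.141 + 0.0059 + 0.172 + 0.0059 + 0.057 = 0.3818 m^2K/W
U-value = 1 / R_total = 1 / 0.3818 = 2.619 W/m^2K

2.619 W/m^2K


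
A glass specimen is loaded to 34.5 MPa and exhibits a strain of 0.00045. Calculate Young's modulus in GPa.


Young's modulus: E = stress / strain
  E = 34.5 MPa / 0.00045 = 76666.67 MPa
Convert to GPa: 76666.67 / 1000 = 76.67 GPa

76.67 GPa


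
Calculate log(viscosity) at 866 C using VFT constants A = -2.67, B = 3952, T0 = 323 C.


VFT equation: log(eta) = A + B / (T - T0)
  T - T0 = 866 - 323 = 543
  B / (T - T0) = 3952 / 543 = 7.278
  log(eta) = -2.67 + 7.278 = 4.608

4.608


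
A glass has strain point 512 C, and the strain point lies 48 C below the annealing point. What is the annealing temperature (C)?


T_anneal = T_strain + gap:
  T_anneal = 512 + 48 = 560 C

560 C


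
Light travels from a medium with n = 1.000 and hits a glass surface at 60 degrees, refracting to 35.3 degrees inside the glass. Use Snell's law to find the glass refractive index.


Apply Snell's law: n1 * sin(theta1) = n2 * sin(theta2)
  n2 = n1 * sin(theta1) / sin(theta2)
  sin(60) = 0.866025
  sin(35.3) = 0.577858
  n2 = 1.000 * 0.866025 / 0.577858 = 1.4987

1.4987


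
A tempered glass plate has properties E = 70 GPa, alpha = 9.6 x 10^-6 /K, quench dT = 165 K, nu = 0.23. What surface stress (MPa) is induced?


Tempering stress: sigma = E * alpha * dT / (1 - nu)
  E (MPa) = 70 * 1000 = 70000
  Numerator = 70000 * (9.6 x 10^-6) * 165 = 110.88
  Denominator = 1 - 0.23 = 0.77
  sigma = 110.88 / 0.77 = 144.0 MPa

144.0 MPa


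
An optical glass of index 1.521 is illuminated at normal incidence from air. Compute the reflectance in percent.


Fresnel reflectance at normal incidence:
  R = ((n - 1)/(n + 1))^2
  (n - 1)/(n + 1) = (1.521 - 1)/(1.521 + 1) = 0.206664
  R = 0.206664^2 = 0.04271
  R(%) = 0.04271 * 100 = 4.271%

4.271%


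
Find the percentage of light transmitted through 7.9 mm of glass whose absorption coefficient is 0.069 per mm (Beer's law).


Beer-Lambert law: T = exp(-alpha * thickness)
  exponent = -0.069 * 7.9 = -0.5451
  T = exp(-0.5451) = 0.5798
  Percentage = 0.5798 * 100 = 57.98%

57.98%


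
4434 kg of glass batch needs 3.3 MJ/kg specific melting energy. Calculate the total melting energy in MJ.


Total energy = mass * specific energy
  E = 4434 * 3.3 = 14632.2 MJ

14632.2 MJ


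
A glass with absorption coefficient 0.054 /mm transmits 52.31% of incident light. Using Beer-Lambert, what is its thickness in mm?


Rearrange T = exp(-alpha * thickness):
  thickness = -ln(T) / alpha
  T = 52.31/100 = 0.5231
  ln(T) = -0.64798
  -ln(T) = 0.64798
  thickness = 0.64798 / 0.054 = 12.0 mm

12.0 mm


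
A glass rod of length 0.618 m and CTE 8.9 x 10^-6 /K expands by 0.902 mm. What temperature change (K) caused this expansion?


Rearrange dL = alpha * L0 * dT for dT:
  dT = dL / (alpha * L0)
  dL (m) = 0.902 / 1000 = 0.000902
  dT = 0.000902 / ((8.9 x 10^-6) * 0.618) = 164.0 K

164.0 K


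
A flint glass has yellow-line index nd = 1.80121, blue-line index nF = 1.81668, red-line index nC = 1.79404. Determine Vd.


Abbe number formula: Vd = (nd - 1) / (nF - nC)
  nd - 1 = 1.80121 - 1 = 0.80121
  nF - nC = 1.81668 - 1.79404 = 0.02264
  Vd = 0.80121 / 0.02264 = 35.39

35.39


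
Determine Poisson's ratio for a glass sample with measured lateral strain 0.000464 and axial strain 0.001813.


Poisson's ratio: nu = lateral strain / axial strain
  nu = 0.000464 / 0.001813 = 0.2559

0.2559


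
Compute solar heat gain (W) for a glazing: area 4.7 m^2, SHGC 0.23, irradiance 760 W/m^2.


Solar heat gain: Q = Area * SHGC * Irradiance
  Q = 4.7 * 0.23 * 760 = 821.6 W

821.6 W


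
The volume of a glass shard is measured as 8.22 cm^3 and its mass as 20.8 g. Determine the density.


Use the definition of density:
  rho = mass / volume
  rho = 20.8 / 8.22 = 2.53 g/cm^3

2.53 g/cm^3


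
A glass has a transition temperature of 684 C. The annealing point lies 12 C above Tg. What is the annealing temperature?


The annealing temperature is Tg plus the offset:
  T_anneal = 684 + 12 = 696 C

696 C


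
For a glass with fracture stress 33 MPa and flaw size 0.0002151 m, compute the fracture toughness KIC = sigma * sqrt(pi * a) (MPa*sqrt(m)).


Fracture toughness: KIC = sigma * sqrt(pi * a)
  pi * a = pi * 0.0002151 = 0.000675757
  sqrt(pi * a) = 0.025995
  KIC = 33 * 0.025995 = 0.858 MPa*sqrt(m)

0.858 MPa*sqrt(m)


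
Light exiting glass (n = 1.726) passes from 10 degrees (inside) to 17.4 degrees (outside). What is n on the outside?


Apply Snell's law: n1 * sin(theta1) = n2 * sin(theta2)
  n2 = n1 * sin(theta1) / sin(theta2)
  sin(10) = 0.173648
  sin(17.4) = 0.299041
  n2 = 1.726 * 0.173648 / 0.299041 = 1.0023

1.0023


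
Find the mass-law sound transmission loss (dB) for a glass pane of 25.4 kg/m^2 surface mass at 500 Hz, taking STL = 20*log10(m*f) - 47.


Mass law: STL = 20 * log10(m * f) - 47
  m * f = 25.4 * 500 = 12700
  log10(12700) = 4.1038
  STL = 20 * 4.1038 - 47 = 82.076 - 47 = 35.1 dB

35.1 dB


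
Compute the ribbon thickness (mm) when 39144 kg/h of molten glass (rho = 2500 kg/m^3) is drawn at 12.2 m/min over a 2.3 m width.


Ribbon cross-section from mass balance:
  Volume rate = throughput / density = 39144 / 2500 = 15.6576 m^3/h
  thickness = volume rate / (speed * 60 * width), i.e.
  thickness = throughput / (60 * speed * width * density) * 1000
  thickness = 39144 / (60 * 12.2 * 2.3 * 2500) * 1000 = 9.3 mm

9.3 mm


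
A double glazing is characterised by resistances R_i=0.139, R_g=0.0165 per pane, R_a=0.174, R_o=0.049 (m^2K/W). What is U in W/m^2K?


Total thermal resistance (series):
  R_total = R_in + R_glass + R_air + R_glass + R_out
  R_total = 0.139 + 0.0165 + 0.174 + 0.0165 + 0.049 = 0.395 m^2K/W
U-value = 1 / R_total = 1 / 0.395 = 2.532 W/m^2K

2.532 W/m^2K


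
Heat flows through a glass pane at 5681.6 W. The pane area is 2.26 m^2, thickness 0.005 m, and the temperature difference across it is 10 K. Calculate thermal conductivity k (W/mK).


Fourier's law rearranged: k = Q * t / (A * dT)
  Numerator = 5681.6 * 0.005 = 28.408
  Denominator = 2.26 * 10 = 22.6
  k = 28.408 / 22.6 = 1.257 W/mK

1.257 W/mK


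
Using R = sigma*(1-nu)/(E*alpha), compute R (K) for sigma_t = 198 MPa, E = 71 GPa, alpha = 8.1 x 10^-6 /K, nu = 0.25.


Thermal shock resistance: R = sigma * (1 - nu) / (E * alpha)
  Numerator = 198 * (1 - 0.25) = 148.5
  Denominator = 71 * 1000 * (8.1 x 10^-6) = 0.5751
  R = 148.5 / 0.5751 = 258.2 K

258.2 K


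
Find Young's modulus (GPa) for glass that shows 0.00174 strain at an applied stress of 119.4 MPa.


Young's modulus: E = stress / strain
  E = 119.4 MPa / 0.00174 = 68620.69 MPa
Convert to GPa: 68620.69 / 1000 = 68.62 GPa

68.62 GPa


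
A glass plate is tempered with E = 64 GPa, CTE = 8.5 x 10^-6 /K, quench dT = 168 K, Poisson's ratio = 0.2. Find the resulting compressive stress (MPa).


Tempering stress: sigma = E * alpha * dT / (1 - nu)
  E (MPa) = 64 * 1000 = 64000
  Numerator = 64000 * (8.5 x 10^-6) * 168 = 91.392
  Denominator = 1 - 0.2 = 0.8
  sigma = 91.392 / 0.8 = 114.2 MPa

114.2 MPa
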